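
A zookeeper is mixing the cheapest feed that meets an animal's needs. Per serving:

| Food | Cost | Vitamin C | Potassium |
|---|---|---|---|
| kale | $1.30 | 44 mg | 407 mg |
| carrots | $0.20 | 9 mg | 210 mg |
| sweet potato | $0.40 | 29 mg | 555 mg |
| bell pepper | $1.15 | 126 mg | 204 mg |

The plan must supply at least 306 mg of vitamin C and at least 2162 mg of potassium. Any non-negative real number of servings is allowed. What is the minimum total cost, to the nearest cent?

At the optimum either one food covers both requirements or two foods hit both targets exactly; no other combination can be cheaper.
kale only: max(306/44, 2162/407) = 6.955 servings → $9.04.
carrots only: max(306/9, 2162/210) = 34 servings → $6.80.
sweet potato only: max(306/29, 2162/555) = 10.55 servings → $4.22.
bell pepper only: max(306/126, 2162/204) = 10.6 servings → $12.19.
kale + carrots with both targets exact would need a negative amount; discard.
kale + sweet potato with both targets exact would need a negative amount; discard.
kale + bell pepper with both tight: 4.964 servings and 0.6953 servings → $7.25.
carrots + sweet potato: intersection lies outside the first quadrant.
carrots + bell pepper with both tight: 8.528 servings and 1.819 servings → $3.80.
sweet potato + bell pepper with both tight: 3.28 servings and 1.674 servings → $3.24.
Cheapest feasible corner: $3.24.

$3.24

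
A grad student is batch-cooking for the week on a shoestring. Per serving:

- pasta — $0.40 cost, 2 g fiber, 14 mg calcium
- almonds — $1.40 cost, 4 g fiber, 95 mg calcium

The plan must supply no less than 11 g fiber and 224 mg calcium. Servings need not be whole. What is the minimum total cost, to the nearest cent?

$3.52

pasta only: max(11/2, 224/14) = 16 servings → $6.40.
almonds only: max(11/4, 224/95) = 2.75 servings → $3.85.
pasta + almonds with both tight: 1.112 servings and 2.194 servings → $3.52.
The minimum over all feasible corners is $3.52.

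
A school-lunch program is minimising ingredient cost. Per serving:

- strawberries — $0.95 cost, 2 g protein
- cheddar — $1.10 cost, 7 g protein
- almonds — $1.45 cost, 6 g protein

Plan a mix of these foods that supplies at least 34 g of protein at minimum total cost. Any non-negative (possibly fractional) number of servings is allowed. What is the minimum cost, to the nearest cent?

Cost per g of protein: cheddar $0.1571, almonds $0.2417, strawberries $0.4750.
With no serving limits, use only cheddar: 34 g / 7 g = 4.857 servings × $1.10 = $5.34.

$5.34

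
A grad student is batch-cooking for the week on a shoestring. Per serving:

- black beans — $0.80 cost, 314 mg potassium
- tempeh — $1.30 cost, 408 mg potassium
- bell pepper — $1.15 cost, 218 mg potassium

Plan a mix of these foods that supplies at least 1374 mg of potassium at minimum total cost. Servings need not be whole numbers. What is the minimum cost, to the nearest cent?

Cost per mg of potassium: black beans $0.0025, tempeh $0.0032, bell pepper $0.0053.
With no serving limits, use only black beans: 1374 mg / 314 mg = 4.376 servings × $0.80 = $3.50.

$3.50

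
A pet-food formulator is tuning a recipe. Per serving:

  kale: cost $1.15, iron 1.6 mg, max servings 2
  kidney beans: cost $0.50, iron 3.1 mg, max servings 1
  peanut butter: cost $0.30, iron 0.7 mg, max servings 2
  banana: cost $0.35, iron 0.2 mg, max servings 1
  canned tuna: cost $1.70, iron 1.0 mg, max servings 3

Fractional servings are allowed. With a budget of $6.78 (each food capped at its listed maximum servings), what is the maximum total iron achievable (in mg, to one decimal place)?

9.7 mg

Iron per dollar: kidney beans 6.2, peanut butter 2.333, kale 1.391, canned tuna 0.5882, banana 0.5714.
Take 1 serving of kidney beans: spends $0.50, +3.1 mg iron (running total 3.1 mg).
Take 2 servings of peanut butter: spends $0.60, +1.4 mg iron (running total 4.5 mg).
Take 2 servings of kale: spends $2.30, +3.2 mg iron (running total 7.7 mg).
Take 1.988 servings of canned tuna: spends $3.38, +2.0 mg iron (running total 9.7 mg).
Filling greedily by iron-per-dollar is optimal for one linear limit, giving 9.7 mg.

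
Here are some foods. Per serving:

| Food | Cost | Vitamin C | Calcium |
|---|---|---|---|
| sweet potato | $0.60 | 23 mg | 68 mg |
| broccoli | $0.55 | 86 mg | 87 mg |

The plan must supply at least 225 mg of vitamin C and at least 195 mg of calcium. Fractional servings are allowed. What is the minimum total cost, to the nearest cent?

sweet potato only: max(225/23, 195/68) = 9.783 servings → $5.87.
broccoli only: max(225/86, 195/87) = 2.616 servings → $1.44.
sweet potato + broccoli with both targets exact would need a negative amount; discard.
The minimum over all feasible corners is $1.44.

$1.44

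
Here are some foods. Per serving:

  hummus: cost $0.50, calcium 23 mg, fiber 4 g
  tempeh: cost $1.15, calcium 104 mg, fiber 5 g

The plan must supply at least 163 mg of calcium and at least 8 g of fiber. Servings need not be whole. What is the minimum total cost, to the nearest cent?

hummus only: max(163/23, 8/4) = 7.087 servings → $3.54.
tempeh only: max(163/104, 8/5) = 1.6 servings → $1.84.
hummus + tempeh with both tight: 0.05648 servings and 1.555 servings → $1.82.
Cheapest feasible corner: $1.82.

$1.82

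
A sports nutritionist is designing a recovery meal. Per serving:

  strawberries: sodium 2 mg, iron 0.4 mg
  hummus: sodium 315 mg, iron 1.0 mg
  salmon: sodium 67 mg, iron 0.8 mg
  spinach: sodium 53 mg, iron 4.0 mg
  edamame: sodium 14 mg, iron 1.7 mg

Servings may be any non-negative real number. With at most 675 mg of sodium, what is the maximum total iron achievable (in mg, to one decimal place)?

135.0 mg

Iron per mg sodium: strawberries 0.2, edamame 0.1214, spinach 0.07547, salmon 0.01194, hummus 0.003175.
With no serving limits, spend the whole sodium allowance on strawberries: 675 mg / 2 mg × 0.4 mg = 135.0 mg.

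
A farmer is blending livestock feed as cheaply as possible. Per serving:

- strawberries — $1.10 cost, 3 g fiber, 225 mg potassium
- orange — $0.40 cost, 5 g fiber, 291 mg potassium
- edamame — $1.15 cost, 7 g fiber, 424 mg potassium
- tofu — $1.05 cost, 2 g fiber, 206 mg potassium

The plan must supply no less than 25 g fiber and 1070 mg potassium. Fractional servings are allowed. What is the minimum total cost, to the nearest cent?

A basic optimal solution has at most two foods positive. Try each food alone and each pair with both targets met exactly.
strawberries only: max(25/3, 1070/225) = 8.333 servings → $9.17.
orange only: max(25/5, 1070/291) = 5 servings → $2.00.
edamame only: max(25/7, 1070/424) = 3.571 servings → $4.11.
tofu only: max(25/2, 1070/206) = 12.5 servings → $13.12.
strawberries + orange: the both-tight solution has a negative serving — not a feasible corner.
strawberries + edamame: the both-tight solution has a negative serving — not a feasible corner.
strawberries + tofu: the both-tight solution has a negative serving — not a feasible corner.
orange + edamame: the both-tight solution has a negative serving — not a feasible corner.
orange + tofu: the both-tight solution has a negative serving — not a feasible corner.
edamame + tofu: intersection lies outside the first quadrant.
So the least-cost plan costs $2.00.

$2.00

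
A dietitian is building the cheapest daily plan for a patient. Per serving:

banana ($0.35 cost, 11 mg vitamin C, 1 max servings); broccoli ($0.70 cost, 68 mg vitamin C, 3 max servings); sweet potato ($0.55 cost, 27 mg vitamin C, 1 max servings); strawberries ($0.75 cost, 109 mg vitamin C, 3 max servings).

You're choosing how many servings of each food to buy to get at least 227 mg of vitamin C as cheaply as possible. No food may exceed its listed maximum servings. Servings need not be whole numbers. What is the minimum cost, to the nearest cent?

Cost per mg of vitamin C: strawberries $0.0069, broccoli $0.0103, sweet potato $0.0204, banana $0.0318.
Take 2.083 servings of strawberries: +227.0 mg vitamin C for $1.56 (total $1.56, still need 0.0 mg).
Greedy by cheapest-per-mg is optimal for a single linear constraint, so the minimum cost is $1.56.

$1.56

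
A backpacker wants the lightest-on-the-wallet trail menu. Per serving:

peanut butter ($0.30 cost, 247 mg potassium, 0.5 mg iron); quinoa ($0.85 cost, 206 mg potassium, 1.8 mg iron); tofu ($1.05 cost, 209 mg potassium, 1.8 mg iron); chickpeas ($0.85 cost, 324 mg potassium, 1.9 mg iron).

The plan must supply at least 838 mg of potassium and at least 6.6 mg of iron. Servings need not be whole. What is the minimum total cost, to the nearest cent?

This is a tiny linear program; its minimum lies at a vertex of the feasible set. List the vertices and price them.
peanut butter only: max(838/247, 6.6/0.5) = 13.2 servings → $3.96.
quinoa only: max(838/206, 6.6/1.8) = 4.068 servings → $3.46.
tofu only: max(838/209, 6.6/1.8) = 4.01 servings → $4.21.
chickpeas only: max(838/324, 6.6/1.9) = 3.474 servings → $2.95.
peanut butter + quinoa with both tight: 0.4356 servings and 3.546 servings → $3.14.
peanut butter + tofu with both tight: 0.3793 servings and 3.561 servings → $3.85.
peanut butter + chickpeas with both targets exact would need a negative amount; discard.
quinoa + tofu with both targets exact would need a negative amount; discard.
quinoa + chickpeas with both tight: 2.848 servings and 0.7758 servings → $3.08.
tofu + chickpeas with both tight: 2.935 servings and 0.6932 servings → $3.67.
Cheapest feasible corner: $2.95.

$2.95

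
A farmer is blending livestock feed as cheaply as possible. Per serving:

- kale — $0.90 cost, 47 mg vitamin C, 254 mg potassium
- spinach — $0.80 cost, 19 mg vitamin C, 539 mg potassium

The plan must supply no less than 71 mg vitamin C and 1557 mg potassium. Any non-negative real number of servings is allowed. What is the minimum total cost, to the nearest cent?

$2.53

Check every corner: each single food scaled to meet both minima, and each pair solved so both constraints bind.
kale only: max(71/47, 1557/254) = 6.13 servings → $5.52.
spinach only: max(71/19, 1557/539) = 3.737 servings → $2.99.
kale + spinach with both tight: 0.4236 servings and 2.689 servings → $2.53.
Cheapest feasible corner: $2.53.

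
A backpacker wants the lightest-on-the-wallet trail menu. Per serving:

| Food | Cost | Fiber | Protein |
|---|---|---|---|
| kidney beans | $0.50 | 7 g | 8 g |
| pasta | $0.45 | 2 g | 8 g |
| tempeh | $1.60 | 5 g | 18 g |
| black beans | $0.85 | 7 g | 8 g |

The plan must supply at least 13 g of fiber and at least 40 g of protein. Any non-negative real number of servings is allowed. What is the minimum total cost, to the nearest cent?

Minimising a linear cost over {fiber ≥ 13, protein ≥ 40, servings ≥ 0} — the optimum is at a vertex, using one or two foods.
kidney beans only: max(13/7, 40/8) = 5 servings → $2.50.
pasta only: max(13/2, 40/8) = 6.5 servings → $2.92.
tempeh only: max(13/5, 40/18) = 2.6 servings → $4.16.
black beans only: max(13/7, 40/8) = 5 servings → $4.25.
kidney beans + pasta with both tight: 0.6 servings and 4.4 servings → $2.28.
kidney beans + tempeh with both tight: 0.3953 servings and 2.047 servings → $3.47.
kidney beans + black beans (both tight): parallel constraints — no distinct corner.
pasta + tempeh: intersection lies outside the first quadrant.
pasta + black beans with both tight: 4.4 servings and 0.6 servings → $2.49.
tempeh + black beans with both tight: 2.047 servings and 0.3953 servings → $3.61.
Cheapest feasible corner: $2.28.

$2.28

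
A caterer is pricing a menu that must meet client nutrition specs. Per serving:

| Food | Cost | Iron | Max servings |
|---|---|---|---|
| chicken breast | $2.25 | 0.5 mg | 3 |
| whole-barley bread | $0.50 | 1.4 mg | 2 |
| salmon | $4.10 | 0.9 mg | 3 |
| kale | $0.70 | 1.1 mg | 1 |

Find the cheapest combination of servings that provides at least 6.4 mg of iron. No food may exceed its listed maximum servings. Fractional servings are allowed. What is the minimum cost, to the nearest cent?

Cost per mg of iron: whole-barley bread $0.3571, kale $0.6364, chicken breast $4.5000, salmon $4.5556.
Take 2 servings of whole-barley bread: +2.8 mg iron for $1.00 (total $1.00, still need 3.6 mg).
Take 1 serving of kale: +1.1 mg iron for $0.70 (total $1.70, still need 2.5 mg).
Take 3 servings of chicken breast: +1.5 mg iron for $6.75 (total $8.45, still need 1.0 mg).
Take 1.111 servings of salmon: +1.0 mg iron for $4.56 (total $13.01, still need 0.0 mg).
Greedy by cheapest-per-mg is optimal for a single linear constraint, so the minimum cost is $13.01.

$13.01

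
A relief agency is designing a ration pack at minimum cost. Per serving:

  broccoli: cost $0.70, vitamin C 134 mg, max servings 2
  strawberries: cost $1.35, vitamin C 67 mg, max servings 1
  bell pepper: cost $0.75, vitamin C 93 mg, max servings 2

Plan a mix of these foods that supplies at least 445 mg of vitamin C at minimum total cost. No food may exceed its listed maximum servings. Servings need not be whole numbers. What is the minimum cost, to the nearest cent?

$2.83

Cost per mg of vitamin C: broccoli $0.0052, bell pepper $0.0081, strawberries $0.0201.
Take 2 servings of broccoli: +268.0 mg vitamin C for $1.40 (total $1.40, still need 177.0 mg).
Take 1.903 servings of bell pepper: +177.0 mg vitamin C for $1.43 (total $2.83, still need 0.0 mg).
Greedy by cheapest-per-mg is optimal for a single linear constraint, so the minimum cost is $2.83.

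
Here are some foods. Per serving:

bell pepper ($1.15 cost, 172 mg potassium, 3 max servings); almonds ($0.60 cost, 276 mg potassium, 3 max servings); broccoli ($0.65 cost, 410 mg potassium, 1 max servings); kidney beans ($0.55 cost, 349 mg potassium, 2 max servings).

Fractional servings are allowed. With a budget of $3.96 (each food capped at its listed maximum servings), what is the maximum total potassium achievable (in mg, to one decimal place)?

1997.3 mg

Potassium per dollar: kidney beans 634.5, broccoli 630.8, almonds 460, bell pepper 149.6.
Take 2 servings of kidney beans: spends $1.10, +698.0 mg potassium (running total 698.0 mg).
Take 1 serving of broccoli: spends $0.65, +410.0 mg potassium (running total 1108.0 mg).
Take 3 servings of almonds: spends $1.80, +828.0 mg potassium (running total 1936.0 mg).
Take 0.3565 servings of bell pepper: spends $0.41, +61.3 mg potassium (running total 1997.3 mg).
Greedy by best ratio exhausts the cost allowance optimally: 1997.3 mg.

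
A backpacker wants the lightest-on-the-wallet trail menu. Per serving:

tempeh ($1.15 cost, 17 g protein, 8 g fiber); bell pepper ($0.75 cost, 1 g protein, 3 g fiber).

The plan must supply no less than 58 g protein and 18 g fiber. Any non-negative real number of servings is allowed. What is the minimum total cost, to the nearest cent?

For a min-cost LP with two ≥-constraints, a basic feasible solution has at most two positive variables.
tempeh only: max(58/17, 18/8) = 3.412 servings → $3.92.
bell pepper only: max(58/1, 18/3) = 58 servings → $43.50.
tempeh + bell pepper with both targets exact would need a negative amount; discard.
Cheapest feasible corner: $3.92.

$3.92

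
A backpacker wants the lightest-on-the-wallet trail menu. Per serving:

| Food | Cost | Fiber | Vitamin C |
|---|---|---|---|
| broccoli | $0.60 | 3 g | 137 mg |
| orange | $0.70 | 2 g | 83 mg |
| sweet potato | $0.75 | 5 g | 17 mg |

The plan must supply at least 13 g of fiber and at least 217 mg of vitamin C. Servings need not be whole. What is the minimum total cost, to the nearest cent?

At the optimum either one food covers both requirements or two foods hit both targets exactly; no other combination can be cheaper.
broccoli only: max(13/3, 217/137) = 4.333 servings → $2.60.
orange only: max(13/2, 217/83) = 6.5 servings → $4.55.
sweet potato only: max(13/5, 217/17) = 12.76 servings → $9.57.
broccoli + orange: the both-tight solution has a negative serving — not a feasible corner.
broccoli + sweet potato with both tight: 1.363 servings and 1.782 servings → $2.15.
orange + sweet potato with both tight: 2.268 servings and 1.693 servings → $2.86.
So the least-cost plan costs $2.15.

$2.15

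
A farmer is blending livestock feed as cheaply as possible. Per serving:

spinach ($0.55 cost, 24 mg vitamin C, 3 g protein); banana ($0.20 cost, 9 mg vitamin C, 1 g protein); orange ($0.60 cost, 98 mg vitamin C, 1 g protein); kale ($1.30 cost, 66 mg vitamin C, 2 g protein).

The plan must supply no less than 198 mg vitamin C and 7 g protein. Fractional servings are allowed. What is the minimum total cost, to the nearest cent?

$1.94

This is a tiny linear program; its minimum lies at a vertex of the feasible set. List the vertices and price them.
spinach only: max(198/24, 7/3) = 8.25 servings → $4.54.
banana only: max(198/9, 7/1) = 22 servings → $4.40.
orange only: max(198/98, 7/1) = 7 servings → $4.20.
kale only: max(198/66, 7/2) = 3.5 servings → $4.55.
spinach + banana: intersection lies outside the first quadrant.
spinach + orange with both tight: 1.807 servings and 1.578 servings → $1.94.
spinach + kale with both tight: 0.44 servings and 2.84 servings → $3.93.
banana + orange with both tight: 5.483 servings and 1.517 servings → $2.01.
banana + kale with both tight: 1.375 servings and 2.812 servings → $3.93.
orange + kale with both targets exact would need a negative amount; discard.
So the least-cost plan costs $1.94.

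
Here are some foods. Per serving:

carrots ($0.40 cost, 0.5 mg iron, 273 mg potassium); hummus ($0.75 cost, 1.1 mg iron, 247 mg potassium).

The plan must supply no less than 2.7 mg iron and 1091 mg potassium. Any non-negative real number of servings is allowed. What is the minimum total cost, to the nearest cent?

Compare the cost at each extreme point of the feasible region.
carrots only: max(2.7/0.5, 1091/273) = 5.4 servings → $2.16.
hummus only: max(2.7/1.1, 1091/247) = 4.417 servings → $3.31.
carrots + hummus with both tight: 3.016 servings and 1.084 servings → $2.02.
The minimum over all feasible corners is $2.02.

$2.02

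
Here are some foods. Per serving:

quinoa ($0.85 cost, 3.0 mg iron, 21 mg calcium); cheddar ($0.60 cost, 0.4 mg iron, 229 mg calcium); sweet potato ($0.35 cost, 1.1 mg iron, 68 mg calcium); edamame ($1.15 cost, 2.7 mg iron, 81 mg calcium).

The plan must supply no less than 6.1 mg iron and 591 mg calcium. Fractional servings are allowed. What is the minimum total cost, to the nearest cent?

$2.44

With two linear requirements the optimum uses one or two foods; enumerate the corners.
quinoa only: max(6.1/3.0, 591/21) = 28.14 servings → $23.92.
cheddar only: max(6.1/0.4, 591/229) = 15.25 servings → $9.15.
sweet potato only: max(6.1/1.1, 591/68) = 8.691 servings → $3.04.
edamame only: max(6.1/2.7, 591/81) = 7.296 servings → $8.39.
quinoa + cheddar with both tight: 1.71 servings and 2.424 servings → $2.91.
quinoa + sweet potato: intersection lies outside the first quadrant.
quinoa + edamame: intersection lies outside the first quadrant.
cheddar + sweet potato with both tight: 1.047 servings and 5.165 servings → $2.44.
cheddar + edamame with both tight: 1.88 servings and 1.981 servings → $3.41.
sweet potato + edamame: the both-tight solution has a negative serving — not a feasible corner.
So the least-cost plan costs $2.44.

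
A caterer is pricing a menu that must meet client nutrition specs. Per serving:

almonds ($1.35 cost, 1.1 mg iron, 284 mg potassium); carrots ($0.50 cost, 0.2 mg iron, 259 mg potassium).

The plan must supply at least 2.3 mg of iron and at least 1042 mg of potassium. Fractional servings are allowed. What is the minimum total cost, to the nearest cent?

Two binding constraints pin down two serving amounts, so the optimal mix uses at most two foods. The candidates are each food alone (scaled to the tighter of iron/potassium) and each pair with both constraints tight.
almonds only: max(2.3/1.1, 1042/284) = 3.669 servings → $4.95.
carrots only: max(2.3/0.2, 1042/259) = 11.5 servings → $5.75.
almonds + carrots with both tight: 1.698 servings and 2.161 servings → $3.37.
Cheapest feasible corner: $3.37.

$3.37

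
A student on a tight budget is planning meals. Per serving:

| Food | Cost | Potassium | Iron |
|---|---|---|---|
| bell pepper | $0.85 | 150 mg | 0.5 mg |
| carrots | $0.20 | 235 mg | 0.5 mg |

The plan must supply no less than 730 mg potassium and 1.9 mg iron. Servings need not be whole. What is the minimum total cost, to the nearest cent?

With two linear requirements the optimum uses one or two foods; enumerate the corners.
bell pepper only: max(730/150, 1.9/0.5) = 4.867 servings → $4.14.
carrots only: max(730/235, 1.9/0.5) = 3.8 servings → $0.76.
bell pepper + carrots with both tight: 1.918 servings and 1.882 servings → $2.01.
The minimum over all feasible corners is $0.76.

$0.76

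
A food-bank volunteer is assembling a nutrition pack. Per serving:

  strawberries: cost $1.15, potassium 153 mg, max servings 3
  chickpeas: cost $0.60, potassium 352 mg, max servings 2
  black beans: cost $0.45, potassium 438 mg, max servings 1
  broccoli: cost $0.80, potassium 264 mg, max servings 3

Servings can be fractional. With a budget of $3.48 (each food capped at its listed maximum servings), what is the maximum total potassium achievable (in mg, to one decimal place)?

Potassium per dollar: black beans 973.3, chickpeas 586.7, broccoli 330, strawberries 133.
Take 1 serving of black beans: spends $0.45, +438.0 mg potassium (running total 438.0 mg).
Take 2 servings of chickpeas: spends $1.20, +704.0 mg potassium (running total 1142.0 mg).
Take 2.288 servings of broccoli: spends $1.83, +603.9 mg potassium (running total 1745.9 mg).
Greedy by best ratio exhausts the cost allowance optimally: 1745.9 mg.

1745.9 mg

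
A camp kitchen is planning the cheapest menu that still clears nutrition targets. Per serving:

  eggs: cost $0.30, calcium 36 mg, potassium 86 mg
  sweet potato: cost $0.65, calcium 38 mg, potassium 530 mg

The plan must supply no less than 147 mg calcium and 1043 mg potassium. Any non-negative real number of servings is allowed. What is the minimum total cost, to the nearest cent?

Check every corner: each single food scaled to meet both minima, and each pair solved so both constraints bind.
eggs only: max(147/36, 1043/86) = 12.13 servings → $3.64.
sweet potato only: max(147/38, 1043/530) = 3.868 servings → $2.51.
eggs + sweet potato with both tight: 2.421 servings and 1.575 servings → $1.75.
Cheapest feasible corner: $1.75.

$1.75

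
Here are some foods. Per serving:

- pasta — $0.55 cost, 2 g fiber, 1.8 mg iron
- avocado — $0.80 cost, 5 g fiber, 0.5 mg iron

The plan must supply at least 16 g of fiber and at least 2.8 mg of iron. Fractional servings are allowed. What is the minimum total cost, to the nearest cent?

An LP optimum is at a vertex; with two nutrient constraints at most two foods are used. Check each candidate.
pasta only: max(16/2, 2.8/1.8) = 8 servings → $4.40.
avocado only: max(16/5, 2.8/0.5) = 5.6 servings → $4.48.
pasta + avocado with both tight: 0.75 servings and 2.9 servings → $2.73.
The minimum over all feasible corners is $2.73.

$2.73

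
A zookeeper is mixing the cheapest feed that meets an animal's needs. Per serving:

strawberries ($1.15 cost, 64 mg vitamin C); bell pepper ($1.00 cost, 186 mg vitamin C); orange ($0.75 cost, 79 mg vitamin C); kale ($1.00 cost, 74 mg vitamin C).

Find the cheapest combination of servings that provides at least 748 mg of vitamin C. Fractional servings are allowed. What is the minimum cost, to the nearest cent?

$4.02

Cost per mg of vitamin C: bell pepper $0.0054, orange $0.0095, kale $0.0135, strawberries $0.0180.
With no serving limits, use only bell pepper: 748 mg / 186 mg = 4.022 servings × $1.00 = $4.02.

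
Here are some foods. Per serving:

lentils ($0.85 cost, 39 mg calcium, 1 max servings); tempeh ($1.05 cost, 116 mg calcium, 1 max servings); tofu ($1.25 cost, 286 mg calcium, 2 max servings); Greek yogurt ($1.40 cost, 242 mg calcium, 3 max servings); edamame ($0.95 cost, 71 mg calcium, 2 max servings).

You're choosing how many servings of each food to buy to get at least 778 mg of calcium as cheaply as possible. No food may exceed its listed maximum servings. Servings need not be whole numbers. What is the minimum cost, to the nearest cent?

Cost per mg of calcium: tofu $0.0044, Greek yogurt $0.0058, tempeh $0.0091, edamame $0.0134, lentils $0.0218.
Take 2 servings of tofu: +572.0 mg calcium for $2.50 (total $2.50, still need 206.0 mg).
Take 0.8512 servings of Greek yogurt: +206.0 mg calcium for $1.19 (total $3.69, still need 0.0 mg).
Filling from the cheapest source first is optimal under one linear minimum: $3.69.

$3.69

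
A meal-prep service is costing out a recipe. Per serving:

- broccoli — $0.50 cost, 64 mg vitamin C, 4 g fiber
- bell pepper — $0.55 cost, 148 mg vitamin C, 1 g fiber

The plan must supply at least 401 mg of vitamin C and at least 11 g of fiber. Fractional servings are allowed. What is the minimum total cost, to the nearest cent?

$2.10

This is a tiny linear program; its minimum lies at a vertex of the feasible set. List the vertices and price them.
broccoli only: max(401/64, 11/4) = 6.266 servings → $3.13.
bell pepper only: max(401/148, 11/1) = 11 servings → $6.05.
broccoli + bell pepper with both tight: 2.324 servings and 1.705 servings → $2.10.
The minimum over all feasible corners is $2.10.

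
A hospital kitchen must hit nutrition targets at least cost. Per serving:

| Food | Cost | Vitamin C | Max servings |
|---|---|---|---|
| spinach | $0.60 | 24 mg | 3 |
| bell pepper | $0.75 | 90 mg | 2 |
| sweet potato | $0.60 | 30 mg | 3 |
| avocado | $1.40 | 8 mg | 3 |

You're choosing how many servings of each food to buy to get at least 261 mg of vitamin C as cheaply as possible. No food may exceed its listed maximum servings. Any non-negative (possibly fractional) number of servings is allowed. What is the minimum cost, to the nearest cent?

Cost per mg of vitamin C: bell pepper $0.0083, sweet potato $0.0200, spinach $0.0250, avocado $0.1750.
Take 2 servings of bell pepper: +180.0 mg vitamin C for $1.50 (total $1.50, still need 81.0 mg).
Take 2.7 servings of sweet potato: +81.0 mg vitamin C for $1.62 (total $3.12, still need 0.0 mg).
Filling from the cheapest source first is optimal under one linear minimum: $3.12.

$3.12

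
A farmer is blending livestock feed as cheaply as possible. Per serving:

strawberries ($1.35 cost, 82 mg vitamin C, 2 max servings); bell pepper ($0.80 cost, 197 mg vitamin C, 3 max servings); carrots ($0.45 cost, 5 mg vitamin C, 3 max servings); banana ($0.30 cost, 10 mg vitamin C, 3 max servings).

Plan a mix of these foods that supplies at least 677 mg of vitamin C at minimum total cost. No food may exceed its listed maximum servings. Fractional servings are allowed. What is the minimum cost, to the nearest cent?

$3.82

Cost per mg of vitamin C: bell pepper $0.0041, strawberries $0.0165, banana $0.0300, carrots $0.0900.
Take 3 servings of bell pepper: +591.0 mg vitamin C for $2.40 (total $2.40, still need 86.0 mg).
Take 1.049 servings of strawberries: +86.0 mg vitamin C for $1.42 (total $3.82, still need 0.0 mg).
Filling from the cheapest source first is optimal under one linear minimum: $3.82.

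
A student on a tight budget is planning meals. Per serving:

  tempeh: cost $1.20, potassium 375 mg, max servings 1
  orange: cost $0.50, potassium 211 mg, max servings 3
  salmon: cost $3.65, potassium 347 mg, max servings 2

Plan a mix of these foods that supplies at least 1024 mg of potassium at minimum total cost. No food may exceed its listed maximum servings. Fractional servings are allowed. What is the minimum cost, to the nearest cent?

$2.87

Cost per mg of potassium: orange $0.0024, tempeh $0.0032, salmon $0.0105.
Take 3 servings of orange: +633.0 mg potassium for $1.50 (total $1.50, still need 391.0 mg).
Take 1 serving of tempeh: +375.0 mg potassium for $1.20 (total $2.70, still need 16.0 mg).
Take 0.04611 servings of salmon: +16.0 mg potassium for $0.17 (total $2.87, still need 0.0 mg).
Greedy by cheapest-per-mg is optimal for a single linear constraint, so the minimum cost is $2.87.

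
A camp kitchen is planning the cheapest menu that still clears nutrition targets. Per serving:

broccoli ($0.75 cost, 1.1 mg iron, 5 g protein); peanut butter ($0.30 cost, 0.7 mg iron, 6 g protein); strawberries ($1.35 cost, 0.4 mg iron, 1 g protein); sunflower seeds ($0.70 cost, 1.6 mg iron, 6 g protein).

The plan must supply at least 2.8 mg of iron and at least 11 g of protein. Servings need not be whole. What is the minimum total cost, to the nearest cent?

$1.20

At the optimum either one food covers both requirements or two foods hit both targets exactly; no other combination can be cheaper.
broccoli only: max(2.8/1.1, 11/5) = 2.545 servings → $1.91.
peanut butter only: max(2.8/0.7, 11/6) = 4 servings → $1.20.
strawberries only: max(2.8/0.4, 11/1) = 11 servings → $14.85.
sunflower seeds only: max(2.8/1.6, 11/6) = 1.833 servings → $1.28.
broccoli + peanut butter with both targets exact would need a negative amount; discard.
broccoli + strawberries with both tight: 1.778 servings and 2.111 servings → $4.18.
broccoli + sunflower seeds with both tight: 0.5714 servings and 1.357 servings → $1.38.
peanut butter + strawberries with both tight: 0.9412 servings and 5.353 servings → $7.51.
peanut butter + sunflower seeds with both tight: 0.1481 servings and 1.685 servings → $1.22.
strawberries + sunflower seeds with both targets exact would need a negative amount; discard.
Cheapest feasible corner: $1.20.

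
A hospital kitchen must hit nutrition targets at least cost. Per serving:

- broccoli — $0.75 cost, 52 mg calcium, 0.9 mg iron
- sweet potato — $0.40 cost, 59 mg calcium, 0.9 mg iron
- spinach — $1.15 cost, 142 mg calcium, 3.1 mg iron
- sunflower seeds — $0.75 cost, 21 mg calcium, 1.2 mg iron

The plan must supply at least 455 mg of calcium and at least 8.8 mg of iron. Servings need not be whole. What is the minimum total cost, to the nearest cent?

$3.46

broccoli only: max(455/52, 8.8/0.9) = 9.778 servings → $7.33.
sweet potato only: max(455/59, 8.8/0.9) = 9.778 servings → $3.91.
spinach only: max(455/142, 8.8/3.1) = 3.204 servings → $3.68.
sunflower seeds only: max(455/21, 8.8/1.2) = 21.67 servings → $16.25.
broccoli + sweet potato with both targets exact would need a negative amount; discard.
broccoli + spinach with both tight: 4.817 servings and 1.44 servings → $5.27.
broccoli + sunflower seeds with both tight: 8.303 servings and 1.106 servings → $7.06.
sweet potato + spinach with both tight: 2.92 servings and 1.991 servings → $3.46.
sweet potato + sunflower seeds with both tight: 6.96 servings and 2.114 servings → $4.37.
spinach + sunflower seeds with both targets exact would need a negative amount; discard.
So the least-cost plan costs $3.46.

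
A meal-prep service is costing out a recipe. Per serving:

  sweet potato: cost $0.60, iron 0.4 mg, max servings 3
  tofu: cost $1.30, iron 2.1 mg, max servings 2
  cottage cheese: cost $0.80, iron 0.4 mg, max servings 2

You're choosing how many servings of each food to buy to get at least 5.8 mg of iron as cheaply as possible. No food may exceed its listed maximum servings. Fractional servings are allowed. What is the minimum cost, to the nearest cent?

Cost per mg of iron: tofu $0.6190, sweet potato $1.5000, cottage cheese $2.0000.
Take 2 servings of tofu: +4.2 mg iron for $2.60 (total $2.60, still need 1.6 mg).
Take 3 servings of sweet potato: +1.2 mg iron for $1.80 (total $4.40, still need 0.4 mg).
Take 1 serving of cottage cheese: +0.4 mg iron for $0.80 (total $5.20, still need 0.0 mg).
Greedy by cheapest-per-mg is optimal for a single linear constraint, so the minimum cost is $5.20.

$5.20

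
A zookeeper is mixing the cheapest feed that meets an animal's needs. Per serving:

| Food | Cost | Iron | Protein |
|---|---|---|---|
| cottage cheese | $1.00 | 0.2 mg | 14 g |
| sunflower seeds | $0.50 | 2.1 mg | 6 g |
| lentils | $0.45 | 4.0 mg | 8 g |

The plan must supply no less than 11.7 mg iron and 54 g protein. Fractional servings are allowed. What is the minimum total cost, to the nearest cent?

Check every corner: each single food scaled to meet both minima, and each pair solved so both constraints bind.
cottage cheese only: max(11.7/0.2, 54/14) = 58.5 servings → $58.50.
sunflower seeds only: max(11.7/2.1, 54/6) = 9 servings → $4.50.
lentils only: max(11.7/4.0, 54/8) = 6.75 servings → $3.04.
cottage cheese + sunflower seeds with both tight: 1.532 servings and 5.426 servings → $4.24.
cottage cheese + lentils with both tight: 2.25 servings and 2.812 servings → $3.52.
sunflower seeds + lentils: the both-tight solution has a negative serving — not a feasible corner.
Cheapest feasible corner: $3.04.

$3.04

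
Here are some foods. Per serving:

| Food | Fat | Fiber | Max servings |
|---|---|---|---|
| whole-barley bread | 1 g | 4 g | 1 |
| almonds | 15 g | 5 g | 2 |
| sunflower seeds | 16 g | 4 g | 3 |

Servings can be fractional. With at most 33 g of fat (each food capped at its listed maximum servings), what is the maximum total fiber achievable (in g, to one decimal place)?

14.5 g

Fiber per g fat: whole-barley bread 4, almonds 0.3333, sunflower seeds 0.25.
Take 1 serving of whole-barley bread: uses 1 g fat, +4.0 g fiber (running total 4.0 g).
Take 2 servings of almonds: uses 30 g fat, +10.0 g fiber (running total 14.0 g).
Take 0.125 servings of sunflower seeds: uses 2 g fat, +0.5 g fiber (running total 14.5 g).
Filling greedily by fiber-per-g fat is optimal for one linear limit, giving 14.5 g.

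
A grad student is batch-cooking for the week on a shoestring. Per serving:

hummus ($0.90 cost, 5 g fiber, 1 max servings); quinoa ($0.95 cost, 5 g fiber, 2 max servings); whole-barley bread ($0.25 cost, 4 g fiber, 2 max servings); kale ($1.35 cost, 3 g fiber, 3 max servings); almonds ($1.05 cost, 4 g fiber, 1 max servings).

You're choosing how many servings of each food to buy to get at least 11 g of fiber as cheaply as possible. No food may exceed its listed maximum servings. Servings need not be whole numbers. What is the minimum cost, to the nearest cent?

Cost per g of fiber: whole-barley bread $0.0625, hummus $0.1800, quinoa $0.1900, almonds $0.2625, kale $0.4500.
Take 2 servings of whole-barley bread: +8.0 g fiber for $0.50 (total $0.50, still need 3.0 g).
Take 0.6 servings of hummus: +3.0 g fiber for $0.54 (total $1.04, still need 0.0 g).
Greedy by cheapest-per-g is optimal for a single linear constraint, so the minimum cost is $1.04.

$1.04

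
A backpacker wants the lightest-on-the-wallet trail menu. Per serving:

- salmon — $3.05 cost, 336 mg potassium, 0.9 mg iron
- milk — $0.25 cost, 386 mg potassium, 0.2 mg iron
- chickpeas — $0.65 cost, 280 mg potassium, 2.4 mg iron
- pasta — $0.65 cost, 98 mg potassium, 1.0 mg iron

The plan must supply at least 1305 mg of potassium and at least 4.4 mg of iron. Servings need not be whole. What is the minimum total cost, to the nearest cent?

With two linear requirements the optimum uses one or two foods; enumerate the corners.
salmon only: max(1305/336, 4.4/0.9) = 4.889 servings → $14.91.
milk only: max(1305/386, 4.4/0.2) = 22 servings → $5.50.
chickpeas only: max(1305/280, 4.4/2.4) = 4.661 servings → $3.03.
pasta only: max(1305/98, 4.4/1.0) = 13.32 servings → $8.66.
salmon + milk: intersection lies outside the first quadrant.
salmon + chickpeas with both tight: 3.427 servings and 0.5482 servings → $10.81.
salmon + pasta with both tight: 3.526 servings and 1.226 servings → $11.55.
milk + chickpeas with both tight: 2.183 servings and 1.651 servings → $1.62.
milk + pasta with both tight: 2.385 servings and 3.923 servings → $3.15.
chickpeas + pasta: intersection lies outside the first quadrant.
The minimum over all feasible corners is $1.62.

$1.62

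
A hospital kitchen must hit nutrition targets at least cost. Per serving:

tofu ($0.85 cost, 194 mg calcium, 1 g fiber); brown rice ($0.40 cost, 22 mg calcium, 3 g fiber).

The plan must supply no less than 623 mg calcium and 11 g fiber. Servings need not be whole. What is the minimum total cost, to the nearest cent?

$3.55

For a min-cost LP with two ≥-constraints, a basic feasible solution has at most two positive variables.
tofu only: max(623/194, 11/1) = 11 servings → $9.35.
brown rice only: max(623/22, 11/3) = 28.32 servings → $11.33.
tofu + brown rice with both tight: 2.905 servings and 2.698 servings → $3.55.
So the least-cost plan costs $3.55.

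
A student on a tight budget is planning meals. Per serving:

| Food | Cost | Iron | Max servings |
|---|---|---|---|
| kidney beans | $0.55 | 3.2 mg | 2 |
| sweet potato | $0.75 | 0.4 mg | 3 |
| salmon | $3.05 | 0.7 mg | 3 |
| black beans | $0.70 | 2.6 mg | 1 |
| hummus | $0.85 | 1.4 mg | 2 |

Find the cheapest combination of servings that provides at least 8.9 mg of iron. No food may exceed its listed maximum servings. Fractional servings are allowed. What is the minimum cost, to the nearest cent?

Cost per mg of iron: kidney beans $0.1719, black beans $0.2692, hummus $0.6071, sweet potato $1.8750, salmon $4.3571.
Take 2 servings of kidney beans: +6.4 mg iron for $1.10 (total $1.10, still need 2.5 mg).
Take 0.9615 servings of black beans: +2.5 mg iron for $0.67 (total $1.77, still need 0.0 mg).
Filling from the cheapest source first is optimal under one linear minimum: $1.77.

$1.77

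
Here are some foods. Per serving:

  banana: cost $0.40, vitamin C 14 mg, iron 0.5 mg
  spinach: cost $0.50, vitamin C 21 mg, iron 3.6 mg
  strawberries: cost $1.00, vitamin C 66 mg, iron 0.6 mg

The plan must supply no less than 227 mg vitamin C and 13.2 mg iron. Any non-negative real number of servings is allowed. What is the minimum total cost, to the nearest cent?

$4.03

At the optimum either one food covers both requirements or two foods hit both targets exactly; no other combination can be cheaper.
banana only: max(227/14, 13.2/0.5) = 26.4 servings → $10.56.
spinach only: max(227/21, 13.2/3.6) = 10.81 servings → $5.40.
strawberries only: max(227/66, 13.2/0.6) = 22 servings → $22.00.
banana + spinach with both tight: 13.53 servings and 1.787 servings → $6.31.
banana + strawberries with both targets exact would need a negative amount; discard.
spinach + strawberries with both tight: 3.267 servings and 2.4 servings → $4.03.
The minimum over all feasible corners is $4.03.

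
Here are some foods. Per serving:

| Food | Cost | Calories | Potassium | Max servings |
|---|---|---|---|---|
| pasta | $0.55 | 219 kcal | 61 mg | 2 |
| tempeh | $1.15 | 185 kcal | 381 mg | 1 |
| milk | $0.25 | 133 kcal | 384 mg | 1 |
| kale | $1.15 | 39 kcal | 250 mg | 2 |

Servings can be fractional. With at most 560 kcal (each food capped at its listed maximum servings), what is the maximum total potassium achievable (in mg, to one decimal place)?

1310.7 mg

Potassium per kcal: kale 6.41, milk 2.887, tempeh 2.059, pasta 0.2785.
Take 2 servings of kale: uses 78 kcal, +500.0 mg potassium (running total 500.0 mg).
Take 1 serving of milk: uses 133 kcal, +384.0 mg potassium (running total 884.0 mg).
Take 1 serving of tempeh: uses 185 kcal, +381.0 mg potassium (running total 1265.0 mg).
Take 0.7489 servings of pasta: uses 164 kcal, +45.7 mg potassium (running total 1310.7 mg).
Greedy by best ratio exhausts the calories allowance optimally: 1310.7 mg.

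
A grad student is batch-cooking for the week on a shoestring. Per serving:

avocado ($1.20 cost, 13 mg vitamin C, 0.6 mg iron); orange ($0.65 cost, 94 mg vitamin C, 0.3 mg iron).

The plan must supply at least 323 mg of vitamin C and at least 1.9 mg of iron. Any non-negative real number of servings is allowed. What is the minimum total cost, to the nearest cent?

For a min-cost LP with two ≥-constraints, a basic feasible solution has at most two positive variables.
avocado only: max(323/13, 1.9/0.6) = 24.85 servings → $29.82.
orange only: max(323/94, 1.9/0.3) = 6.333 servings → $4.12.
avocado + orange with both tight: 1.556 servings and 3.221 servings → $3.96.
The minimum over all feasible corners is $3.96.

$3.96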